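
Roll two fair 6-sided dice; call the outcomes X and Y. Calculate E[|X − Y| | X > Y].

7/3

P(X > Y) = 5/12.
Summing |X−Y|·P(x,y) over outcomes with X > Y gives 35/36.
E[|X − Y| | X > Y] = (35/36) / (5/12) = 7/3.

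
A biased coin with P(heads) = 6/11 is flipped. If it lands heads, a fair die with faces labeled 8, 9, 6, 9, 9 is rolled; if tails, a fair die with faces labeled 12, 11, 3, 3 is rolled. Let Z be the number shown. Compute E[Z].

1709/220

E[Z | heads] = (8+9+6+9+9)/5 = 41/5.
E[Z | tails] = (12+11+3+3)/4 = 29/4.
By the law of total expectation,
E[Z] = (6/11)·(41/5) + (5/11)·(29/4) = 1709/220.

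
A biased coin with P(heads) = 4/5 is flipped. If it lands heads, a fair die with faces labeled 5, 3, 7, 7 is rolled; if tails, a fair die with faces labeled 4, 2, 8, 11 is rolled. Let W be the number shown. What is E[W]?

E[W | heads] = (5+3+7+7)/4 = 11/2.
E[W | tails] = (4+2+8+11)/4 = 25/4.
E[W] = (4/5)·(11/2) + (1/5)·(25/4) = 113/20.

113/20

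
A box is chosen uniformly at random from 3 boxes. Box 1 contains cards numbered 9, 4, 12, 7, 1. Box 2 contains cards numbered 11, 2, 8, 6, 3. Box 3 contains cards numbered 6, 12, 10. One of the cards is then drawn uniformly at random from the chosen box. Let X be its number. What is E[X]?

329/45

E[X | box 1] = (9+4+12+7+1)/5 = 33/5.
E[X | box 2] = (11+2+8+6+3)/5 = 6.
E[X | box 3] = (6+12+10)/3 = 28/3.
By the law of total expectation,
E[X] = (1/3)·(33/5) + (1/3)·(6) + (1/3)·(28/3) = 329/45.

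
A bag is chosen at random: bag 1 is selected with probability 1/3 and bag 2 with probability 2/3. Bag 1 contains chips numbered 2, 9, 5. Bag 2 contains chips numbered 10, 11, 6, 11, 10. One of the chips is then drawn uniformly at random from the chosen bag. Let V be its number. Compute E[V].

E[V | bag 1] = (2+9+5)/3 = 16/3.
E[V | bag 2] = (10+11+6+11+10)/5 = 48/5.
E[V] = (1/3)·(16/3) + (2/3)·(48/5) = 368/45.

368/45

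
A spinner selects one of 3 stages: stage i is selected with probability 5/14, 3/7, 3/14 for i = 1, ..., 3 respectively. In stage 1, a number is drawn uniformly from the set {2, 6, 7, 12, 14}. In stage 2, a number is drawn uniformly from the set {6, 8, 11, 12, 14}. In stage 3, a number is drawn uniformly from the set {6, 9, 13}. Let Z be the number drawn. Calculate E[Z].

E[Z | stage 1] = (2+6+7+12+14)/5 = 41/5.
E[Z | stage 2] = (6+8+11+12+14)/5 = 51/5.
E[Z | stage 3] = (6+9+13)/3 = 28/3.
By the law of total expectation,
E[Z] = (5/14)·(41/5) + (3/7)·(51/5) + (3/14)·(28/3) = 93/10.

93/10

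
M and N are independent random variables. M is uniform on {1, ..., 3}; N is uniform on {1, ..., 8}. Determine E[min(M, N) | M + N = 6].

2

P(M + N = 6) = 1/8.
Summing min(M,N)·P(x,y) over outcomes with M + N = 6 gives 1/4.
E[min(M, N) | M + N = 6] = (1/4) / (1/8) = 2.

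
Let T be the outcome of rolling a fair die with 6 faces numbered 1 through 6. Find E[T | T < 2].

1

Given T < 2, T is equally likely to be any of {1}.
E[T | T < 2] = (1) / 1 = 1.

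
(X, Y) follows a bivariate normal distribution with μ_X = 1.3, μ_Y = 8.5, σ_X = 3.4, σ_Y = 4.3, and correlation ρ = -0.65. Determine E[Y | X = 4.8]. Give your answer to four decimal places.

5.6228

E[Y | X=x] = μ_Y + ρ(σ_Y/σ_X)(x − μ_X) for jointly normal variables.
E[Y | X=4.8] = 8.5 + (-0.65)·(4.3/3.4)·(4.8 − (1.3)) = 8.5 + (-0.82206)·(3.5) = 5.6228.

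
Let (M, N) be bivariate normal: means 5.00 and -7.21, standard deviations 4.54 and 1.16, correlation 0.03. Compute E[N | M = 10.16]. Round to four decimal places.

The regression of N on M has slope ρ·σ_N/σ_M and passes through (μ_M, μ_N).
E[N | M=10.16] = -7.21 + (0.03)·(1.16/4.54)·(10.16 − (5.00)) = -7.21 + (0.0076652)·(5.16) = -7.1704.

-7.1704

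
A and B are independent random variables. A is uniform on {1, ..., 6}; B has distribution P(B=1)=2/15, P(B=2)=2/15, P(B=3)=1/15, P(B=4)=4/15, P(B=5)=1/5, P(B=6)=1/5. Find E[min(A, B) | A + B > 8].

P(A + B > 8) = 1/3.
Summing min(A,B)·P(x,y) over outcomes with A + B > 8 gives 131/90.
E[min(A, B) | A + B > 8] = (131/90) / (1/3) = 131/30.

131/30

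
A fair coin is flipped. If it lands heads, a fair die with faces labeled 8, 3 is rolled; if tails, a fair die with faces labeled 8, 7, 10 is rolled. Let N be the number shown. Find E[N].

E[N | heads] = (8+3)/2 = 11/2.
E[N | tails] = (8+7+10)/3 = 25/3.
E[N] = (1/2)·(11/2) + (1/2)·(25/3) = 83/12.

83/12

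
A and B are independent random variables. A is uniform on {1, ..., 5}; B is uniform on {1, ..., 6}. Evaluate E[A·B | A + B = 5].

5

Outcomes with A + B = 5: (1,4), (2,3), (3,2), (4,1), each with probability 1/30.
E[A·B | A + B = 5] = (4 + 6 + 6 + 4) / 4 = 5.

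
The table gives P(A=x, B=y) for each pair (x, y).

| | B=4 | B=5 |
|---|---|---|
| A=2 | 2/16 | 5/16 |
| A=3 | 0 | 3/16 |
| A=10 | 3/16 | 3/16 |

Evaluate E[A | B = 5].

49/11

P(B = 5) = 11/16.
Σ A·P over the event = 2·(5/16) + 3·(3/16) + 10·(3/16) = 49/16.
E[A | B = 5] = (49/16) / (11/16) = 49/11.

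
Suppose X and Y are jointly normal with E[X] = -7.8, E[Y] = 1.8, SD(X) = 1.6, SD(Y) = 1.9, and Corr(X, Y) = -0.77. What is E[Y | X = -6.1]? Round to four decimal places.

0.2456

For a bivariate normal, E[Y | X=x] = μ_Y + ρ·(σ_Y/σ_X)·(x − μ_X).
E[Y | X=-6.1] = 1.8 + (-0.77)·(1.9/1.6)·(-6.1 − (-7.8)) = 1.8 + (-0.91438)·(1.7) = 0.2456.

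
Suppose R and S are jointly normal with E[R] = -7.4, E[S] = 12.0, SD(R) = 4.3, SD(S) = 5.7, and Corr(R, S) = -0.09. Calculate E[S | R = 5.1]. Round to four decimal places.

10.5087

The regression of S on R has slope ρ·σ_S/σ_R and passes through (μ_R, μ_S).
E[S | R=5.1] = 12.0 + (-0.09)·(5.7/4.3)·(5.1 − (-7.4)) = 12.0 + (-0.119302)·(12.5) = 10.5087.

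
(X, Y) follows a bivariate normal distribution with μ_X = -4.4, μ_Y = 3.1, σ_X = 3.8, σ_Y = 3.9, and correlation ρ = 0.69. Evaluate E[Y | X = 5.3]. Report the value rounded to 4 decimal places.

9.9691

The regression of Y on X has slope ρ·σ_Y/σ_X and passes through (μ_X, μ_Y).
E[Y | X=5.3] = 3.1 + (0.69)·(3.9/3.8)·(5.3 − (-4.4)) = 3.1 + (0.708158)·(9.7) = 9.9691.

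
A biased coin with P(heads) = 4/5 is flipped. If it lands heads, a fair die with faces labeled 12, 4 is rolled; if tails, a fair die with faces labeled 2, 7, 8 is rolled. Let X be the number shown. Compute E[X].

E[X | heads] = (12+4)/2 = 8.
E[X | tails] = (2+7+8)/3 = 17/3.
E[X] = (4/5)·(8) + (1/5)·(17/3) = 113/15.

113/15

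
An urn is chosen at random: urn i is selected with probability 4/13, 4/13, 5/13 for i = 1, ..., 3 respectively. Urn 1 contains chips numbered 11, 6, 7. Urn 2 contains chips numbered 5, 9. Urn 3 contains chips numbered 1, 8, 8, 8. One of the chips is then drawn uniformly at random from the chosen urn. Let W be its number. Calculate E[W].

E[W | urn 1] = (11+6+7)/3 = 8.
E[W | urn 2] = (5+9)/2 = 7.
E[W | urn 3] = (1+8+8+8)/4 = 25/4.
By the law of total expectation,
E[W] = (4/13)·(8) + (4/13)·(7) + (5/13)·(25/4) = 365/52.

365/52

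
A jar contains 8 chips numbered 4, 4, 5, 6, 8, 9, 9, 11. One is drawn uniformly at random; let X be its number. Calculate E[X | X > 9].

11

P(X > 9) = 1/8.
Σ over the event: 11·1/8 = 11/8.
E[X | X > 9] = (11/8) / (1/8) = 11.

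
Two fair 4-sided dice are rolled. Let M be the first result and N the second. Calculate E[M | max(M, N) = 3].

Outcomes with max(M, N) = 3: (1,3), (2,3), (3,1), (3,2), (3,3), each with probability 1/16.
E[M | max(M, N) = 3] = (1 + 2 + 3 + 3 + 3) / 5 = 12/5.

12/5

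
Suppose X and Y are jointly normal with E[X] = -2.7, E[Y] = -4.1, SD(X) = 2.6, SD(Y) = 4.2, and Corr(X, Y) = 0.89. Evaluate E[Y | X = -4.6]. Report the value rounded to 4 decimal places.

For a bivariate normal, E[Y | X=x] = μ_Y + ρ·(σ_Y/σ_X)·(x − μ_X).
E[Y | X=-4.6] = -4.1 + (0.89)·(4.2/2.6)·(-4.6 − (-2.7)) = -4.1 + (1.4377)·(-1.9) = -6.8316.

-6.8316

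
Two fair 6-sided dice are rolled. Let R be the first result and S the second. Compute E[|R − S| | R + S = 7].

3

P(R + S = 7) = 1/6.
Summing |R−S|·P(x,y) over outcomes with R + S = 7 gives 1/2.
E[|R − S| | R + S = 7] = (1/2) / (1/6) = 3.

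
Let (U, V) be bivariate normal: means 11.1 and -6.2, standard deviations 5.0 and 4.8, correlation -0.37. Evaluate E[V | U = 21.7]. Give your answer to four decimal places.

-9.9651

The regression of V on U has slope ρ·σ_V/σ_U and passes through (μ_U, μ_V).
E[V | U=21.7] = -6.2 + (-0.37)·(4.8/5.0)·(21.7 − (11.1)) = -6.2 + (-0.3552)·(10.6) = -9.9651.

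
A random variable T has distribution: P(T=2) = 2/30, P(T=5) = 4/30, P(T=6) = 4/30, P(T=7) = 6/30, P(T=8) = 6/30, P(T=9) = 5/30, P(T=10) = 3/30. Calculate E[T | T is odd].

107/15

P(T is odd) = 1/2.
Σ over the event: 5·2/15 + 7·1/5 + 9·1/6 = 107/30.
E[T | T is odd] = (107/30) / (1/2) = 107/15.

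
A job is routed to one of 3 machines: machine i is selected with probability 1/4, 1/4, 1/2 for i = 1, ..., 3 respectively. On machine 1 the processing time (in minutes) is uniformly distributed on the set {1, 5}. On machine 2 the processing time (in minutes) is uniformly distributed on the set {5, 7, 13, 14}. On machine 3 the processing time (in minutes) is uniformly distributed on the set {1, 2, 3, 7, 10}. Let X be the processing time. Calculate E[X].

E[X | machine 1] = (1+5)/2 = 3.
E[X | machine 2] = (5+7+13+14)/4 = 39/4.
E[X | machine 3] = (1+2+3+7+10)/5 = 23/5.
By the law of total expectation,
E[X] = (1/4)·(3) + (1/4)·(39/4) + (1/2)·(23/5) = 439/80.

439/80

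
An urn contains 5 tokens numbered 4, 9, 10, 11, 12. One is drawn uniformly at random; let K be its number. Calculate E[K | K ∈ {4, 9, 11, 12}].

9

P(K ∈ {4, 9, 11, 12}) = 4/5.
Σ over the event: 4·1/5 + 9·1/5 + 11·1/5 + 12·1/5 = 36/5.
E[K | K ∈ {4, 9, 11, 12}] = (36/5) / (4/5) = 9.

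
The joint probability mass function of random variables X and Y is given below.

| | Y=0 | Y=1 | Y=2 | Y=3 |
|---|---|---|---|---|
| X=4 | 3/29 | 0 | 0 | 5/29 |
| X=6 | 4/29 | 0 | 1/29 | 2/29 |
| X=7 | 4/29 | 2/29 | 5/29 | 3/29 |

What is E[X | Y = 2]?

41/6

P(Y = 2) = 6/29.
Summing X·P(X=x,Y=y) over the conditioning event gives 41/29.
E[X | Y = 2] = (41/29) / (6/29) = 41/6.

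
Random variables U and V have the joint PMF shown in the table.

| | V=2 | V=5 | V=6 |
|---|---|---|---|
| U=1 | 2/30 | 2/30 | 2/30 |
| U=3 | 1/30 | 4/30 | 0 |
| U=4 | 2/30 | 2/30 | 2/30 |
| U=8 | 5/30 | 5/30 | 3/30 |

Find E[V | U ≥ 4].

79/19

P(U ≥ 4) = 19/30.
Σ V·P over the event = 2·(2/30) + 5·(2/30) + 6·(2/30) + 2·(5/30) + 5·(5/30) + 6·(3/30) = 79/30.
E[V | U ≥ 4] = (79/30) / (19/30) = 79/19.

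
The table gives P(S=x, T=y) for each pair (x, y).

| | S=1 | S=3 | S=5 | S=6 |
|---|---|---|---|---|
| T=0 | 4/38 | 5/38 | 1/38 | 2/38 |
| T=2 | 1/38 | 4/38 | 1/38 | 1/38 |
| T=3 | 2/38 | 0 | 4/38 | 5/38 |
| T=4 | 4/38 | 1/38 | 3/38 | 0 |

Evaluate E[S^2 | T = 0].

P(T = 0) = 6/19.
Σ S^2·P over the event = 1·(4/38) + 9·(5/38) + 25·(1/38) + 36·(2/38) = 73/19.
E[S^2 | T = 0] = (73/19) / (6/19) = 73/6.

73/6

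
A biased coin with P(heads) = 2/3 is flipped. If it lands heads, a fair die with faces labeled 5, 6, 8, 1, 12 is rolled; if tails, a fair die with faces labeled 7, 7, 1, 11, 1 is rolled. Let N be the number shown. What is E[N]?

E[N | heads] = (5+6+8+1+12)/5 = 32/5.
E[N | tails] = (7+7+1+11+1)/5 = 27/5.
E[N] = (2/3)·(32/5) + (1/3)·(27/5) = 91/15.

91/15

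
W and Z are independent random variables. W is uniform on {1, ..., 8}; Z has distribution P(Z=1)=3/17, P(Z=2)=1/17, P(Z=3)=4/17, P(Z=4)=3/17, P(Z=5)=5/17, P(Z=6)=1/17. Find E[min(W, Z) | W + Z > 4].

P(W + Z > 4) = 121/136.
Summing min(W,Z)·P(x,y) over outcomes with W + Z > 4 gives 46/17.
E[min(W, Z) | W + Z > 4] = (46/17) / (121/136) = 368/121.

368/121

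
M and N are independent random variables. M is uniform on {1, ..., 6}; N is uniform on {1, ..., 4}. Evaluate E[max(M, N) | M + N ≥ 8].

16/3

Outcomes with M + N ≥ 8: (4,4), (5,3), (5,4), (6,2), (6,3), (6,4), each with probability 1/24.
E[max(M, N) | M + N ≥ 8] = (4 + 5 + 5 + 6 + 6 + 6) / 6 = 16/3.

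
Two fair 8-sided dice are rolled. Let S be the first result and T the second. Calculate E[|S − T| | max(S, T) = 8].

56/15

P(max(S, T) = 8) = 15/64.
Summing |S−T|·P(x,y) over outcomes with max(S, T) = 8 gives 7/8.
E[|S − T| | max(S, T) = 8] = (7/8) / (15/64) = 56/15.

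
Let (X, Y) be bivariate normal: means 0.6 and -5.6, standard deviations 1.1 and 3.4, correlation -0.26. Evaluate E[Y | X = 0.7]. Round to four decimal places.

-5.6804

For a bivariate normal, E[Y | X=x] = μ_Y + ρ·(σ_Y/σ_X)·(x − μ_X).
E[Y | X=0.7] = -5.6 + (-0.26)·(3.4/1.1)·(0.7 − (0.6)) = -5.6 + (-0.80364)·(0.1) = -5.6804.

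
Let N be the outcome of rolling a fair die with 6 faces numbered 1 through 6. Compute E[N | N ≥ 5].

11/2

Given N ≥ 5, N is equally likely to be any of {5, 6}.
E[N | N ≥ 5] = (5 + 6) / 2 = 11/2.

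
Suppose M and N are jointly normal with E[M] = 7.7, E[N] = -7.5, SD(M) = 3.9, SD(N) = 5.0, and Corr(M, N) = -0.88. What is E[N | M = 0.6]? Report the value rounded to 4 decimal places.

0.5103

The regression of N on M has slope ρ·σ_N/σ_M and passes through (μ_M, μ_N).
E[N | M=0.6] = -7.5 + (-0.88)·(5.0/3.9)·(0.6 − (7.7)) = -7.5 + (-1.12821)·(-7.1) = 0.5103.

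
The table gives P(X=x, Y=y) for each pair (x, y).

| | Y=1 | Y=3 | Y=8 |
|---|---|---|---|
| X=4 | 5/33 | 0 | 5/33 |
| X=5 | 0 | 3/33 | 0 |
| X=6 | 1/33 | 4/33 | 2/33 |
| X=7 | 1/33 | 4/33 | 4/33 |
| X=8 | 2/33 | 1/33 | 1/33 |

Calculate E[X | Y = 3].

P(Y = 3) = 4/11.
Σ X·P over the event = 5·(3/33) + 6·(4/33) + 7·(4/33) + 8·(1/33) = 25/11.
E[X | Y = 3] = (25/11) / (4/11) = 25/4.

25/4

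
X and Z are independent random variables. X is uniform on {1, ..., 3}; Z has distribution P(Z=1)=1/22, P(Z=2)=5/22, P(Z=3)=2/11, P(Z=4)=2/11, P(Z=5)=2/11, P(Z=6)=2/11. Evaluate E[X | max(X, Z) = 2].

17/11

P(max(X, Z) = 2) = 1/6.
Summing X·P(x,y) over outcomes with max(X, Z) = 2 gives 17/66.
E[X | max(X, Z) = 2] = (17/66) / (1/6) = 17/11.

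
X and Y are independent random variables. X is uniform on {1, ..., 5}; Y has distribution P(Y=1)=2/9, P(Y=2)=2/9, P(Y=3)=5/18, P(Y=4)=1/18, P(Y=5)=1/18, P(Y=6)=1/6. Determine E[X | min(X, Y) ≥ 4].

9/2

P(min(X, Y) ≥ 4) = 1/9.
Summing X·P(x,y) over outcomes with min(X, Y) ≥ 4 gives 1/2.
E[X | min(X, Y) ≥ 4] = (1/2) / (1/9) = 9/2.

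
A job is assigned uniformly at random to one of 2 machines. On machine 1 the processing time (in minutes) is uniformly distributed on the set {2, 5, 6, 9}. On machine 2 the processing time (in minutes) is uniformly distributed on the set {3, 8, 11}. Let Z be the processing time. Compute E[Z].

77/12

E[Z | machine 1] = (2+5+6+9)/4 = 11/2.
E[Z | machine 2] = (3+8+11)/3 = 22/3.
By the law of total expectation,
E[Z] = (1/2)·(11/2) + (1/2)·(22/3) = 77/12.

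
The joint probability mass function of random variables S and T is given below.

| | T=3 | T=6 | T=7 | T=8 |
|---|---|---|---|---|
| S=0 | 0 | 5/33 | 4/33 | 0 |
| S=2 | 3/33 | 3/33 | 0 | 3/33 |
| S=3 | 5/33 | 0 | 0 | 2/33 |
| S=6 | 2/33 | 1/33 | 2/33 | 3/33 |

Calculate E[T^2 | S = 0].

376/9

P(S = 0) = 3/11.
Σ T^2·P over the event = 36·(5/33) + 49·(4/33) = 376/33.
E[T^2 | S = 0] = (376/33) / (3/11) = 376/9.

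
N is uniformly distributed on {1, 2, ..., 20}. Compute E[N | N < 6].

Given N < 6, N is equally likely to be any of {1, 2, 3, 4, 5}.
E[N | N < 6] = (1 + 2 + 3 + 4 + 5) / 5 = 3.

3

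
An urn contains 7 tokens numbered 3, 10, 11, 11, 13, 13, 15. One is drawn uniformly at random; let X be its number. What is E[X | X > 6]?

P(X > 6) = 6/7.
Σ over the event: 10·1/7 + 11·2/7 + 13·2/7 + 15·1/7 = 73/7.
E[X | X > 6] = (73/7) / (6/7) = 73/6.

73/6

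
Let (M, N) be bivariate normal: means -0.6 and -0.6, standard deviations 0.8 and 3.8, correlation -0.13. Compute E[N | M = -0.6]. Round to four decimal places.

-0.6000

E[N | M=x] = μ_N + ρ(σ_N/σ_M)(x − μ_M) for jointly normal variables.
E[N | M=-0.6] = -0.6 + (-0.13)·(3.8/0.8)·(-0.6 − (-0.6)) = -0.6 + (-0.6175)·(0) = -0.6000.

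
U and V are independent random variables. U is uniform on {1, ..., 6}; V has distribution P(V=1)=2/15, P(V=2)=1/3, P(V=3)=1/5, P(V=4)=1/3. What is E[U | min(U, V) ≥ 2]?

4

P(min(U, V) ≥ 2) = 13/18.
Summing U·P(x,y) over outcomes with min(U, V) ≥ 2 gives 26/9.
E[U | min(U, V) ≥ 2] = (26/9) / (13/18) = 4.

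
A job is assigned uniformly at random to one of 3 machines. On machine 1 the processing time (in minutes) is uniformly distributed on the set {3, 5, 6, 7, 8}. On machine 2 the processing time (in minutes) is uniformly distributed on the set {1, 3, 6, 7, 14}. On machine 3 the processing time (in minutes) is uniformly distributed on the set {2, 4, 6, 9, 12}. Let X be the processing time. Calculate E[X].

31/5

E[X | machine 1] = (3+5+6+7+8)/5 = 29/5.
E[X | machine 2] = (1+3+6+7+14)/5 = 31/5.
E[X | machine 3] = (2+4+6+9+12)/5 = 33/5.
E[X] = (1/3)·(29/5) + (1/3)·(31/5) + (1/3)·(33/5) = 31/5.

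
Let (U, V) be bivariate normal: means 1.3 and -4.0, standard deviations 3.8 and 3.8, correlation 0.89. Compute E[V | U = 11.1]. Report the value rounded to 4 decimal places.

4.7220

For a bivariate normal, E[V | U=x] = μ_V + ρ·(σ_V/σ_U)·(x − μ_U).
E[V | U=11.1] = -4.0 + (0.89)·(3.8/3.8)·(11.1 − (1.3)) = -4.0 + (0.89)·(9.8) = 4.7220.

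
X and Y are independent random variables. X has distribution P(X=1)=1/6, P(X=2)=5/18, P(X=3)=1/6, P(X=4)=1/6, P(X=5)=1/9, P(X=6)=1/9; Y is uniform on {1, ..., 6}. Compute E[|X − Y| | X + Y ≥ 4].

198/97

P(X + Y ≥ 4) = 97/108.
Summing |X−Y|·P(x,y) over outcomes with X + Y ≥ 4 gives 11/6.
E[|X − Y| | X + Y ≥ 4] = (11/6) / (97/108) = 198/97.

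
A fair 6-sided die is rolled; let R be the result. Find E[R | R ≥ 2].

Given R ≥ 2, R is equally likely to be any of {2, 3, 4, 5, 6}.
E[R | R ≥ 2] = (2 + 3 + 4 + 5 + 6) / 5 = 4.

4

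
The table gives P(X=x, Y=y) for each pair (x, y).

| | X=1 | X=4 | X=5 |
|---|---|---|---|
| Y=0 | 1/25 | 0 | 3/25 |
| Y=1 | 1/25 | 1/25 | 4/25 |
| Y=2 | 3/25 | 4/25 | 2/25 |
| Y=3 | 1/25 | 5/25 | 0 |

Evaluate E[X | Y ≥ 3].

P(Y ≥ 3) = 6/25.
Σ X·P over the event = 1·(1/25) + 4·(5/25) = 21/25.
E[X | Y ≥ 3] = (21/25) / (6/25) = 7/2.

7/2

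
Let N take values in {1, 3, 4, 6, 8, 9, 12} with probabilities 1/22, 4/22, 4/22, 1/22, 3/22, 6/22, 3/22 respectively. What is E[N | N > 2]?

148/21

P(N > 2) = 21/22.
Σ over the event: 3·2/11 + 4·2/11 + 6·1/22 + 8·3/22 + 9·3/11 + 12·3/22 = 74/11.
E[N | N > 2] = (74/11) / (21/22) = 148/21.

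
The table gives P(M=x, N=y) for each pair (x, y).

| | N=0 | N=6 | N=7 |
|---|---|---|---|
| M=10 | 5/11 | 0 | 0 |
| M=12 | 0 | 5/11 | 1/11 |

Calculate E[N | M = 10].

P(M = 10) = 5/11.
Σ N·P over the event = 0·(5/11) = 0.
E[N | M = 10] = (0) / (5/11) = 0.

0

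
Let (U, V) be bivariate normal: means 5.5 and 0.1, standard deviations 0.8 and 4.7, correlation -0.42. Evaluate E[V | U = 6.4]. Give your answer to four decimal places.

For a bivariate normal, E[V | U=x] = μ_V + ρ·(σ_V/σ_U)·(x − μ_U).
E[V | U=6.4] = 0.1 + (-0.42)·(4.7/0.8)·(6.4 − (5.5)) = 0.1 + (-2.4675)·(0.9) = -2.1208.

-2.1208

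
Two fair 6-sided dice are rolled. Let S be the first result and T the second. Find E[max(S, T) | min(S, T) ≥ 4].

Outcomes with min(S, T) ≥ 4: (4,4), (4,5), (4,6), (5,4), (5,5), (5,6), (6,4), (6,5), (6,6), each with probability 1/36.
E[max(S, T) | min(S, T) ≥ 4] = (4 + 5 + 6 + 5 + 5 + 6 + 6 + 6 + 6) / 9 = 49/9.

49/9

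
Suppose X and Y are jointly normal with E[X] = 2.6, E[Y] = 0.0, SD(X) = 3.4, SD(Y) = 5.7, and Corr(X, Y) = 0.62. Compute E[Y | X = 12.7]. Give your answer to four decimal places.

The regression of Y on X has slope ρ·σ_Y/σ_X and passes through (μ_X, μ_Y).
E[Y | X=12.7] = 0.0 + (0.62)·(5.7/3.4)·(12.7 − (2.6)) = 0.0 + (1.039412)·(10.1) = 10.4981.

10.4981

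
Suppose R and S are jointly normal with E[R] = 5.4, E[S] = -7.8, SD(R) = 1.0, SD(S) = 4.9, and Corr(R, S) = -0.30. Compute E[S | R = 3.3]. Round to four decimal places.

E[S | R=x] = μ_S + ρ(σ_S/σ_R)(x − μ_R) for jointly normal variables.
E[S | R=3.3] = -7.8 + (-0.30)·(4.9/1.0)·(3.3 − (5.4)) = -7.8 + (-1.47)·(-2.1) = -4.7130.

-4.7130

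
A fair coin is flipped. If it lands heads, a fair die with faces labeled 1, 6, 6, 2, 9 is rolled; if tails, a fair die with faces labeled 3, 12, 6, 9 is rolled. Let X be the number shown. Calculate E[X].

E[X | heads] = (1+6+6+2+9)/5 = 24/5.
E[X | tails] = (3+12+6+9)/4 = 15/2.
E[X] = (1/2)·(24/5) + (1/2)·(15/2) = 123/20.

123/20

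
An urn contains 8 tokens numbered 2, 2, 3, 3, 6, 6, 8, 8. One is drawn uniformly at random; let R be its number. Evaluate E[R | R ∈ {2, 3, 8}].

P(R ∈ {2, 3, 8}) = 3/4.
Σ over the event: 2·1/4 + 3·1/4 + 8·1/4 = 13/4.
E[R | R ∈ {2, 3, 8}] = (13/4) / (3/4) = 13/3.

13/3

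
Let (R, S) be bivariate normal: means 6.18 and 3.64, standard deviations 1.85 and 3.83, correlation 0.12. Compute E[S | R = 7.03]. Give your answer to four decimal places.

3.8512

E[S | R=x] = μ_S + ρ(σ_S/σ_R)(x − μ_R) for jointly normal variables.
E[S | R=7.03] = 3.64 + (0.12)·(3.83/1.85)·(7.03 − (6.18)) = 3.64 + (0.24843)·(0.85) = 3.8512.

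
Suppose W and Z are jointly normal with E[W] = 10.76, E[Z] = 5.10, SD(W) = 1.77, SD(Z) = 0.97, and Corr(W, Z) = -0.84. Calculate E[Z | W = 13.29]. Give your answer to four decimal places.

For a bivariate normal, E[Z | W=x] = μ_Z + ρ·(σ_Z/σ_W)·(x − μ_W).
E[Z | W=13.29] = 5.10 + (-0.84)·(0.97/1.77)·(13.29 − (10.76)) = 5.10 + (-0.46034)·(2.53) = 3.9353.

3.9353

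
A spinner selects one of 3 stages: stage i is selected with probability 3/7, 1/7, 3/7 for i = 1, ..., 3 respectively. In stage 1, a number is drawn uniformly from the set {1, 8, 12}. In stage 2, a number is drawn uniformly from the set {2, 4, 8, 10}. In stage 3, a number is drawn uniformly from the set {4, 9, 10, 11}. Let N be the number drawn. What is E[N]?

15/2

E[N | stage 1] = (1+8+12)/3 = 7.
E[N | stage 2] = (2+4+8+10)/4 = 6.
E[N | stage 3] = (4+9+10+11)/4 = 17/2.
By the law of total expectation,
E[N] = (3/7)·(7) + (1/7)·(6) + (3/7)·(17/2) = 15/2.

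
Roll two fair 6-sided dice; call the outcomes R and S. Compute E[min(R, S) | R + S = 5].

3/2

Outcomes with R + S = 5: (1,4), (2,3), (3,2), (4,1), each with probability 1/36.
E[min(R, S) | R + S = 5] = (1 + 2 + 2 + 1) / 4 = 3/2.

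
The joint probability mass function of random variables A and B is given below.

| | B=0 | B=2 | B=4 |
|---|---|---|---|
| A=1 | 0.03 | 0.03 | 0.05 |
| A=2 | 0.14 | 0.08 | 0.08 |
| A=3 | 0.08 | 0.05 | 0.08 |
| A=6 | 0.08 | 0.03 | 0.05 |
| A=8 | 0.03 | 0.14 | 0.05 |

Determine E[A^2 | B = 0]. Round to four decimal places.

P(B = 0) = 0.36.
Σ A^2·P over the event = 1·(0.03) + 4·(0.14) + 9·(0.08) + 36·(0.08) + 64·(0.03) = 6.11.
E[A^2 | B = 0] = (6.11) / (0.36) = 16.9722.

16.9722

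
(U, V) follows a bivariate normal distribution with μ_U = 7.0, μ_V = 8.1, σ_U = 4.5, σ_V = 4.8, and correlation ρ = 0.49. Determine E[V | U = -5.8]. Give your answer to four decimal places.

The regression of V on U has slope ρ·σ_V/σ_U and passes through (μ_U, μ_V).
E[V | U=-5.8] = 8.1 + (0.49)·(4.8/4.5)·(-5.8 − (7.0)) = 8.1 + (0.522667)·(-12.8) = 1.4099.

1.4099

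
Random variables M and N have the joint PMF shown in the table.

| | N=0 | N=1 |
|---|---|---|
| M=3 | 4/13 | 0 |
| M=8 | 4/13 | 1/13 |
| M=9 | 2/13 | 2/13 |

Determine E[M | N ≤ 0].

31/5

P(N ≤ 0) = 10/13.
Σ M·P over the event = 3·(4/13) + 8·(4/13) + 9·(2/13) = 62/13.
E[M | N ≤ 0] = (62/13) / (10/13) = 31/5.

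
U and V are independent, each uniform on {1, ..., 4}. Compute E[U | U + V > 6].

Outcomes with U + V > 6: (3,4), (4,3), (4,4), each with probability 1/16.
E[U | U + V > 6] = (3 + 4 + 4) / 3 = 11/3.

11/3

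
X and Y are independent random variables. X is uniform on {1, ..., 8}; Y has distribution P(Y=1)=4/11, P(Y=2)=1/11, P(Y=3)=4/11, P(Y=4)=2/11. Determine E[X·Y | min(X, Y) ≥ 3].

55/3

P(min(X, Y) ≥ 3) = 9/22.
Summing XY·P(x,y) over outcomes with min(X, Y) ≥ 3 gives 15/2.
E[X·Y | min(X, Y) ≥ 3] = (15/2) / (9/22) = 55/3.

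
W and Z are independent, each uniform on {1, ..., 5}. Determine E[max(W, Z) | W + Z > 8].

5

P(W + Z > 8) = 3/25.
Summing max(W,Z)·P(x,y) over outcomes with W + Z > 8 gives 3/5.
E[max(W, Z) | W + Z > 8] = (3/5) / (3/25) = 5.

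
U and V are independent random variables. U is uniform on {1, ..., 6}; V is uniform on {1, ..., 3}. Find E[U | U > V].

53/12

P(U > V) = 2/3.
Summing U·P(x,y) over outcomes with U > V gives 53/18.
E[U | U > V] = (53/18) / (2/3) = 53/12.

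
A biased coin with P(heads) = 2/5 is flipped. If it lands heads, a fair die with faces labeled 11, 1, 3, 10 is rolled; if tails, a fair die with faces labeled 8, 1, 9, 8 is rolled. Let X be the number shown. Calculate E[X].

E[X | heads] = (11+1+3+10)/4 = 25/4.
E[X | tails] = (8+1+9+8)/4 = 13/2.
E[X] = (2/5)·(25/4) + (3/5)·(13/2) = 32/5.

32/5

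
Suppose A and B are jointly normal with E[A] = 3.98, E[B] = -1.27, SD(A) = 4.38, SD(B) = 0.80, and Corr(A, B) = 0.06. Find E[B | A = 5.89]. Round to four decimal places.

For a bivariate normal, E[B | A=x] = μ_B + ρ·(σ_B/σ_A)·(x − μ_A).
E[B | A=5.89] = -1.27 + (0.06)·(0.80/4.38)·(5.89 − (3.98)) = -1.27 + (0.010959)·(1.91) = -1.2491.

-1.2491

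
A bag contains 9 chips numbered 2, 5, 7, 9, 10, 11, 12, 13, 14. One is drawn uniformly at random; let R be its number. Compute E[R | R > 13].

P(R > 13) = 1/9.
Σ over the event: 14·1/9 = 14/9.
E[R | R > 13] = (14/9) / (1/9) = 14.

14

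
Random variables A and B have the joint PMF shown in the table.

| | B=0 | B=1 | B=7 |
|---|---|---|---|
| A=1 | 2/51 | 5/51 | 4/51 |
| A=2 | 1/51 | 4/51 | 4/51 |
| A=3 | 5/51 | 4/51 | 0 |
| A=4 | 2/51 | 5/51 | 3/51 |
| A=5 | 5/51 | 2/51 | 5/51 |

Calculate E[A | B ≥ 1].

26/9

P(B ≥ 1) = 12/17.
Summing A·P(A=x,B=y) over the conditioning event gives 104/51.
E[A | B ≥ 1] = (104/51) / (12/17) = 26/9.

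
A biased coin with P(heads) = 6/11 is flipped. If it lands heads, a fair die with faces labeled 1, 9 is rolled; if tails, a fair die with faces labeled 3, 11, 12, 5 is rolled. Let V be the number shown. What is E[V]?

E[V | heads] = (1+9)/2 = 5.
E[V | tails] = (3+11+12+5)/4 = 31/4.
E[V] = (6/11)·(5) + (5/11)·(31/4) = 25/4.

25/4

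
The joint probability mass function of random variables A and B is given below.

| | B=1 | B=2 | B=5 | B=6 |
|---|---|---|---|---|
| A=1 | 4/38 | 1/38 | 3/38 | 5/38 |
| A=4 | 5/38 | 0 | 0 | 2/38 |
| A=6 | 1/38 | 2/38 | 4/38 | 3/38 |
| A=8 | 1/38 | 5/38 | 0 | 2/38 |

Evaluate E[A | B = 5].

27/7

P(B = 5) = 7/38.
Σ A·P over the event = 1·(3/38) + 6·(4/38) = 27/38.
E[A | B = 5] = (27/38) / (7/38) = 27/7.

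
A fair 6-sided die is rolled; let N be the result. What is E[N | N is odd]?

3

Given N is odd, N is equally likely to be any of {1, 3, 5}.
E[N | N is odd] = (1 + 3 + 5) / 3 = 3.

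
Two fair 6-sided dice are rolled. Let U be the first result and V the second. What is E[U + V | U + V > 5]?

P(U + V > 5) = 13/18.
Summing (U+V)·P(x,y) over outcomes with U + V > 5 gives 53/9.
E[U + V | U + V > 5] = (53/9) / (13/18) = 106/13.

106/13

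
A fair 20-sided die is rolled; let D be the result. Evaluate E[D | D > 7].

P(D > 7) = 13/20.
E[D | D > 7] = (91/10) / (13/20) = 14.

14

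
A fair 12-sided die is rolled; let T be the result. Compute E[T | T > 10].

23/2

Given T > 10, T is equally likely to be any of {11, 12}.
E[T | T > 10] = (11 + 12) / 2 = 23/2.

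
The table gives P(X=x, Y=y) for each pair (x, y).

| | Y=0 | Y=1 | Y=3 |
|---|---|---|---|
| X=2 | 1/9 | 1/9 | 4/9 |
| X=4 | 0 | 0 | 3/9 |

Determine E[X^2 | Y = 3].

P(Y = 3) = 7/9.
Summing X^2·P(X=x,Y=y) over the conditioning event gives 64/9.
E[X^2 | Y = 3] = (64/9) / (7/9) = 64/7.

64/7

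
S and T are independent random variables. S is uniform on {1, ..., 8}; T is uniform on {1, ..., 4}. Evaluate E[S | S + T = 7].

Outcomes with S + T = 7: (3,4), (4,3), (5,2), (6,1), each with probability 1/32.
E[S | S + T = 7] = (3 + 4 + 5 + 6) / 4 = 9/2.

9/2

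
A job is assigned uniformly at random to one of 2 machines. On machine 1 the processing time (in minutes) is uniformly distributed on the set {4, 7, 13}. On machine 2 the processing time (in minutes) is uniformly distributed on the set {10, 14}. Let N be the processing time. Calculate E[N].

10

E[N | machine 1] = (4+7+13)/3 = 8.
E[N | machine 2] = (10+14)/2 = 12.
By the law of total expectation,
E[N] = (1/2)·(8) + (1/2)·(12) = 10.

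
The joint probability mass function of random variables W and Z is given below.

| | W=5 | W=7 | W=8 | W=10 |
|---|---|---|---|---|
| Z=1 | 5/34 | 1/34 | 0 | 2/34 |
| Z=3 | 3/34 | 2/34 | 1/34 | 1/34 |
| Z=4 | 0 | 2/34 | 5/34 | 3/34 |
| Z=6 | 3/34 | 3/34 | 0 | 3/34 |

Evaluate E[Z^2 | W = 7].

P(W = 7) = 4/17.
Σ Z^2·P over the event = 1·(1/34) + 9·(2/34) + 16·(2/34) + 36·(3/34) = 159/34.
E[Z^2 | W = 7] = (159/34) / (4/17) = 159/8.

159/8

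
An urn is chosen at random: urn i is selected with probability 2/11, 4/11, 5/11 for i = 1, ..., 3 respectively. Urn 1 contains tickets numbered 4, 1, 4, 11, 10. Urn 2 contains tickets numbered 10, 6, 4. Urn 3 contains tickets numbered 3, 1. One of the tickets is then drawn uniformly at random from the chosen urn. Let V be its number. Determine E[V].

E[V | urn 1] = (4+1+4+11+10)/5 = 6.
E[V | urn 2] = (10+6+4)/3 = 20/3.
E[V | urn 3] = (3+1)/2 = 2.
By the law of total expectation,
E[V] = (2/11)·(6) + (4/11)·(20/3) + (5/11)·(2) = 146/33.

146/33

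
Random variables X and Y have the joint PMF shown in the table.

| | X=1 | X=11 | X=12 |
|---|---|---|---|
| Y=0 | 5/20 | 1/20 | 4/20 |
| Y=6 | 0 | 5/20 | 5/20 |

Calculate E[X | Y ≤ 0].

32/5

P(Y ≤ 0) = 1/2.
Summing X·P(X=x,Y=y) over the conditioning event gives 16/5.
E[X | Y ≤ 0] = (16/5) / (1/2) = 32/5.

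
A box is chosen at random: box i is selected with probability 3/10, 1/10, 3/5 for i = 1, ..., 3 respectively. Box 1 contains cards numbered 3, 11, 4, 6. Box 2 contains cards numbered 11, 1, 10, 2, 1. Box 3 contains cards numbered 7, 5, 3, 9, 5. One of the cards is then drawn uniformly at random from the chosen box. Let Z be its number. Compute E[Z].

289/50

E[Z | box 1] = (3+11+4+6)/4 = 6.
E[Z | box 2] = (11+1+10+2+1)/5 = 5.
E[Z | box 3] = (7+5+3+9+5)/5 = 29/5.
By the law of total expectation,
E[Z] = (3/10)·(6) + (1/10)·(5) + (3/5)·(29/5) = 289/50.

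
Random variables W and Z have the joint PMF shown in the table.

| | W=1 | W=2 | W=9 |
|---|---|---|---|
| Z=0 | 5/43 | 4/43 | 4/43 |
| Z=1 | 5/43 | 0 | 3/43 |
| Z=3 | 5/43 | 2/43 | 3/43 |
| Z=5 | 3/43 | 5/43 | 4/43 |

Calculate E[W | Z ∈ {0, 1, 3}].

117/31

P(Z ∈ {0, 1, 3}) = 31/43.
Σ W·P over the event = 1·(5/43) + 1·(5/43) + 1·(5/43) + 2·(4/43) + 2·(2/43) + 9·(4/43) + 9·(3/43) + 9·(3/43) = 117/43.
E[W | Z ∈ {0, 1, 3}] = (117/43) / (31/43) = 117/31.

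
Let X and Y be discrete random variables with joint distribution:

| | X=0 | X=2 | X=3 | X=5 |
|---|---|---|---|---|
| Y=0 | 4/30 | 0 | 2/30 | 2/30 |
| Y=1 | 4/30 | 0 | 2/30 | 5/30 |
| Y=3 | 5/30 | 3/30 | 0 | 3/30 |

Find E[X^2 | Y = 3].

P(Y = 3) = 11/30.
Σ X^2·P over the event = 0·(5/30) + 4·(3/30) + 25·(3/30) = 29/10.
E[X^2 | Y = 3] = (29/10) / (11/30) = 87/11.

87/11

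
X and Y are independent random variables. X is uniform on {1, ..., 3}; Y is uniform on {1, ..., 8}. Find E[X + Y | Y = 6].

8

Outcomes with Y = 6: (1,6), (2,6), (3,6), each with probability 1/24.
E[X + Y | Y = 6] = (7 + 8 + 9) / 3 = 8.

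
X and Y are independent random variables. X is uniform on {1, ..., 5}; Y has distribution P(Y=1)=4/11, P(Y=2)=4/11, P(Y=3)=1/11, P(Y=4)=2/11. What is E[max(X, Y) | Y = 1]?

P(Y = 1) = 4/11.
Summing max(X,Y)·P(x,y) over outcomes with Y = 1 gives 12/11.
E[max(X, Y) | Y = 1] = (12/11) / (4/11) = 3.

3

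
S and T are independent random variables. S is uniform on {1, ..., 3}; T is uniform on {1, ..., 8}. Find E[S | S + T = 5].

2

Outcomes with S + T = 5: (1,4), (2,3), (3,2), each with probability 1/24.
E[S | S + T = 5] = (1 + 2 + 3) / 3 = 2.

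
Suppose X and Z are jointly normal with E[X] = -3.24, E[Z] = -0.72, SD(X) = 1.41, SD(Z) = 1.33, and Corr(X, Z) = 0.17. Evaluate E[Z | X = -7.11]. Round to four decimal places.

-1.3406

The regression of Z on X has slope ρ·σ_Z/σ_X and passes through (μ_X, μ_Z).
E[Z | X=-7.11] = -0.72 + (0.17)·(1.33/1.41)·(-7.11 − (-3.24)) = -0.72 + (0.16035)·(-3.87) = -1.3406.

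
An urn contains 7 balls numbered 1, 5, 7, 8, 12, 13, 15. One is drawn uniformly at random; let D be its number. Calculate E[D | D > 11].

40/3

P(D > 11) = 3/7.
Σ over the event: 12·1/7 + 13·1/7 + 15·1/7 = 40/7.
E[D | D > 11] = (40/7) / (3/7) = 40/3.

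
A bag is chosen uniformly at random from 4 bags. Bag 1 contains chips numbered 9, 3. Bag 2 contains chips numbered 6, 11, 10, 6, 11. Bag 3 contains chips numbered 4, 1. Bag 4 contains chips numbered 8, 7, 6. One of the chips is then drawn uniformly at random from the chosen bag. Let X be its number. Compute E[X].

E[X | bag 1] = (9+3)/2 = 6.
E[X | bag 2] = (6+11+10+6+11)/5 = 44/5.
E[X | bag 3] = (4+1)/2 = 5/2.
E[X | bag 4] = (8+7+6)/3 = 7.
E[X] = (1/4)·(6) + (1/4)·(44/5) + (1/4)·(5/2) + (1/4)·(7) = 243/40.

243/40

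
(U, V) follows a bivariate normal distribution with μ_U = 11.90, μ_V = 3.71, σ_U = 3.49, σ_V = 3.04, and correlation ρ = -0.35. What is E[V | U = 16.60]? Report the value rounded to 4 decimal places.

E[V | U=x] = μ_V + ρ(σ_V/σ_U)(x − μ_U) for jointly normal variables.
E[V | U=16.60] = 3.71 + (-0.35)·(3.04/3.49)·(16.60 − (11.90)) = 3.71 + (-0.30487)·(4.7) = 2.2771.

2.2771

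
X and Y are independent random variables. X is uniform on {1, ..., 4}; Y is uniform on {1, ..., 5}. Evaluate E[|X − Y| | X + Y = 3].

1

P(X + Y = 3) = 1/10.
Summing |X−Y|·P(x,y) over outcomes with X + Y = 3 gives 1/10.
E[|X − Y| | X + Y = 3] = (1/10) / (1/10) = 1.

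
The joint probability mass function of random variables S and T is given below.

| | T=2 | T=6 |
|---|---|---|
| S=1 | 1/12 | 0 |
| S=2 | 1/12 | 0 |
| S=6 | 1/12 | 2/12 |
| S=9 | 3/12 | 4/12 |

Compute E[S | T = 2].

P(T = 2) = 1/2.
Σ S·P over the event = 1·(1/12) + 2·(1/12) + 6·(1/12) + 9·(3/12) = 3.
E[S | T = 2] = (3) / (1/2) = 6.

6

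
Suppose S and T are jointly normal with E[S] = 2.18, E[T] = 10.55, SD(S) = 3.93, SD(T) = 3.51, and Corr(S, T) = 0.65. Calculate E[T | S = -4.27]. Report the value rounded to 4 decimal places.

E[T | S=x] = μ_T + ρ(σ_T/σ_S)(x − μ_S) for jointly normal variables.
E[T | S=-4.27] = 10.55 + (0.65)·(3.51/3.93)·(-4.27 − (2.18)) = 10.55 + (0.58053)·(-6.45) = 6.8056.

6.8056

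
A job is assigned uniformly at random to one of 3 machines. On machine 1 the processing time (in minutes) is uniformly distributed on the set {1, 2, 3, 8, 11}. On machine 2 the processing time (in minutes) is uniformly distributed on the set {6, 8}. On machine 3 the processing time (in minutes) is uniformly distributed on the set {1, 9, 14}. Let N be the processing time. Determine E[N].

20/3

E[N | machine 1] = (1+2+3+8+11)/5 = 5.
E[N | machine 2] = (6+8)/2 = 7.
E[N | machine 3] = (1+9+14)/3 = 8.
E[N] = (1/3)·(5) + (1/3)·(7) + (1/3)·(8) = 20/3.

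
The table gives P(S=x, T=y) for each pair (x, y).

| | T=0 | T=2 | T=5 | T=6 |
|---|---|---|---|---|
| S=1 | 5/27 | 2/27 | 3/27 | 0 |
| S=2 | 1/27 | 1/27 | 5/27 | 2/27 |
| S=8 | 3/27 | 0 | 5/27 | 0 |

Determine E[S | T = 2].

P(T = 2) = 1/9.
Σ S·P over the event = 1·(2/27) + 2·(1/27) = 4/27.
E[S | T = 2] = (4/27) / (1/9) = 4/3.

4/3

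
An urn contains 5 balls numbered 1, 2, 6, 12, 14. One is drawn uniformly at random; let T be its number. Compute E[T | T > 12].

14

P(T > 12) = 1/5.
Σ over the event: 14·1/5 = 14/5.
E[T | T > 12] = (14/5) / (1/5) = 14.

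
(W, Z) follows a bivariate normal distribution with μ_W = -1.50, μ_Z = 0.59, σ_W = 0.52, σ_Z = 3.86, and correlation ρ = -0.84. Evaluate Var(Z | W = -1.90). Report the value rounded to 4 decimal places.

4.3864

For a bivariate normal, Var(Z | W=x) = σ_Z²(1 − ρ²).
Var(Z | W=-1.90) = (3.86)²·(1 − (-0.84)²) = 14.8996·0.2944 = 4.3864.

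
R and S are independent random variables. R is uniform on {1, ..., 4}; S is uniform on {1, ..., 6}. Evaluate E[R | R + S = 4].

Outcomes with R + S = 4: (1,3), (2,2), (3,1), each with probability 1/24.
E[R | R + S = 4] = (1 + 2 + 3) / 3 = 2.

2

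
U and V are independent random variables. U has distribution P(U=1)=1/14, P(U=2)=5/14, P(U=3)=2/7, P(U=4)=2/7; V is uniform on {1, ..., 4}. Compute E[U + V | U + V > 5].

P(U + V > 5) = 25/56.
Summing (U+V)·P(x,y) over outcomes with U + V > 5 gives 83/28.
E[U + V | U + V > 5] = (83/28) / (25/56) = 166/25.

166/25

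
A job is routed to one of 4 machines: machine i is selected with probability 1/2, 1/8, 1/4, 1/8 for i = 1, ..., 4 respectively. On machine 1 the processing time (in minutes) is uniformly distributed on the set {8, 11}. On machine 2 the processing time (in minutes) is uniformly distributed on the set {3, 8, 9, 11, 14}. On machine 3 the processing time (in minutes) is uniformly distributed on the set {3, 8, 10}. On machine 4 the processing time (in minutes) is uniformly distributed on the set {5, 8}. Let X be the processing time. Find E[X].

E[X | machine 1] = (8+11)/2 = 19/2.
E[X | machine 2] = (3+8+9+11+14)/5 = 9.
E[X | machine 3] = (3+8+10)/3 = 7.
E[X | machine 4] = (5+8)/2 = 13/2.
E[X] = (1/2)·(19/2) + (1/8)·(9) + (1/4)·(7) + (1/8)·(13/2) = 135/16.

135/16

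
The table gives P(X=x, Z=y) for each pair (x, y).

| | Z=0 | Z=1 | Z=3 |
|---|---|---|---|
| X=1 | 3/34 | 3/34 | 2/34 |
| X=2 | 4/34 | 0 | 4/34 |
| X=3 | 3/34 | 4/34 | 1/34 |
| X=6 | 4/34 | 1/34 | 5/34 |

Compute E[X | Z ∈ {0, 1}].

65/22

P(Z ∈ {0, 1}) = 11/17.
Σ X·P over the event = 1·(3/34) + 1·(3/34) + 2·(4/34) + 3·(3/34) + 3·(4/34) + 6·(4/34) + 6·(1/34) = 65/34.
E[X | Z ∈ {0, 1}] = (65/34) / (11/17) = 65/22.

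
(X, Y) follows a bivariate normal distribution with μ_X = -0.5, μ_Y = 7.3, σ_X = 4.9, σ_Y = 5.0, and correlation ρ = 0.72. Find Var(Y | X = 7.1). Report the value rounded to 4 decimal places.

For a bivariate normal, Var(Y | X=x) = σ_Y²(1 − ρ²).
Var(Y | X=7.1) = (5.0)²·(1 − (0.72)²) = 25·0.4816 = 12.0400.

12.0400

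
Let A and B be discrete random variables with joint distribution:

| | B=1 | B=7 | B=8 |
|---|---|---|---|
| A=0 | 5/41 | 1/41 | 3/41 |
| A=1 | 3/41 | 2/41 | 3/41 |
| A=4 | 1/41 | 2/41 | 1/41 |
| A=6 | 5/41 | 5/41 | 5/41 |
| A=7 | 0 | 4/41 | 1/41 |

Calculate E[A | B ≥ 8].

44/13

P(B ≥ 8) = 13/41.
Σ A·P over the event = 0·(3/41) + 1·(3/41) + 4·(1/41) + 6·(5/41) + 7·(1/41) = 44/41.
E[A | B ≥ 8] = (44/41) / (13/41) = 44/13.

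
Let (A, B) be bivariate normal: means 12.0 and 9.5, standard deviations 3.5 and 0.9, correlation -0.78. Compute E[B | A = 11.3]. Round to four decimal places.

E[B | A=x] = μ_B + ρ(σ_B/σ_A)(x − μ_A) for jointly normal variables.
E[B | A=11.3] = 9.5 + (-0.78)·(0.9/3.5)·(11.3 − (12.0)) = 9.5 + (-0.20057)·(-0.7) = 9.6404.

9.6404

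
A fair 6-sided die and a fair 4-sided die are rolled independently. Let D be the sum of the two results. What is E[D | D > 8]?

28/3

P(D > 8) = 1/8.
Σ over the event: 9·1/12 + 10·1/24 = 7/6.
E[D | D > 8] = (7/6) / (1/8) = 28/3.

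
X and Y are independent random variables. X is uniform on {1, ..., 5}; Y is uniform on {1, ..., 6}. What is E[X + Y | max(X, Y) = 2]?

Outcomes with max(X, Y) = 2: (1,2), (2,1), (2,2), each with probability 1/30.
E[X + Y | max(X, Y) = 2] = (3 + 3 + 4) / 3 = 10/3.

10/3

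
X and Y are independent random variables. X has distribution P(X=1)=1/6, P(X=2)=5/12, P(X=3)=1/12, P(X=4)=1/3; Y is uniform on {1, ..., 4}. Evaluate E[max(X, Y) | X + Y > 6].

P(X + Y > 6) = 3/16.
Summing max(X,Y)·P(x,y) over outcomes with X + Y > 6 gives 3/4.
E[max(X, Y) | X + Y > 6] = (3/4) / (3/16) = 4.

4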